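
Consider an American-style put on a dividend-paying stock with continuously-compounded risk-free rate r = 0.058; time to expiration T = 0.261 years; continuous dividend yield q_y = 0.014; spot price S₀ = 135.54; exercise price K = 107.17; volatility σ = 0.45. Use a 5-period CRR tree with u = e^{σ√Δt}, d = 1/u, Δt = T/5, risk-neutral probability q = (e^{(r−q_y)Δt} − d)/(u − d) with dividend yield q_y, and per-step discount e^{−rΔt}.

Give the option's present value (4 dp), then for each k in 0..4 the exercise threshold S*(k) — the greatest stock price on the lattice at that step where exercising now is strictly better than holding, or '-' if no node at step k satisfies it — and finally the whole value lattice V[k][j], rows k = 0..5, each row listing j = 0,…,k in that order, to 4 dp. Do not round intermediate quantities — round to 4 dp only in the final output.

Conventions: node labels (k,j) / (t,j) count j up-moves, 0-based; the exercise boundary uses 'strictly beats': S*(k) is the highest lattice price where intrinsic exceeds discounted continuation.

price = 2.2192
boundary = - - - - 89.8386
tree:
2.2192
3.8295 0.5264
6.4971 1.0263 0.0000
10.7781 2.0007 0.0000 0.0000
17.3314 3.9002 0.0000 0.0000 0.0000
26.1090 7.6033 0.0000 0.0000 0.0000 0.0000

params: Δt=0.05220 u=1.10828 d=0.90230 q=0.48548 e^(-rΔt)=0.99698
t_5 payoffs: 26.1090 7.6033 0.0000 0.0000 0.0000 0.0000
t_4: node(4,0) S=89.8386 payoff=17.3314 vs cont=17.0730 → 17.3314 [stop]  node(4,1) S=110.3482 payoff=0.0000 vs cont=3.9002 → 3.9002 [wait]  node(4,2) S=135.5400 payoff=0.0000 vs cont=0.0000 → 0.0000 [wait]  node(4,3) S=166.4829 payoff=0.0000 vs cont=0.0000 → 0.0000 [wait]  node(4,4) S=204.4899 payoff=0.0000 vs cont=0.0000 → 0.0000 [wait]  ⇒ S*(4)=89.8386
t_3: node(3,0) S=99.5667 payoff=7.6033 vs cont=10.7781 → 10.7781 [wait]  node(3,1) S=122.2972 payoff=0.0000 vs cont=2.0007 → 2.0007 [wait]  node(3,2) S=150.2168 payoff=0.0000 vs cont=0.0000 → 0.0000 [wait]  node(3,3) S=184.5104 payoff=0.0000 vs cont=0.0000 → 0.0000 [wait]  ⇒ S*(3)=-
t_2: node(2,0) S=110.3482 payoff=0.0000 vs cont=6.4971 → 6.4971 [wait]  node(2,1) S=135.5400 payoff=0.0000 vs cont=1.0263 → 1.0263 [wait]  node(2,2) S=166.4829 payoff=0.0000 vs cont=0.0000 → 0.0000 [wait]  ⇒ S*(2)=-
t_1: node(1,0) S=122.2972 payoff=0.0000 vs cont=3.8295 → 3.8295 [wait]  node(1,1) S=150.2168 payoff=0.0000 vs cont=0.5264 → 0.5264 [wait]  ⇒ S*(1)=-
t_0: node(0,0) S=135.5400 payoff=0.0000 vs cont=2.2192 → 2.2192 [wait]  ⇒ S*(0)=-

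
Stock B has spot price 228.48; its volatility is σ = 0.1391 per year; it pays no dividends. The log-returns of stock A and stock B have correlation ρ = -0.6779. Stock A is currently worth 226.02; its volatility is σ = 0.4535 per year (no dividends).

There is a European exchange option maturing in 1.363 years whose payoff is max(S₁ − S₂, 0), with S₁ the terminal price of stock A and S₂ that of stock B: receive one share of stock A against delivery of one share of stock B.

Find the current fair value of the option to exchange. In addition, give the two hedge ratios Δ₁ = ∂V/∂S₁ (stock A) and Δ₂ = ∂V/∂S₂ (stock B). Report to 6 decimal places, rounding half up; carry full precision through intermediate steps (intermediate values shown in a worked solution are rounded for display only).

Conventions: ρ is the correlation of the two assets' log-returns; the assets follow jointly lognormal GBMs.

exchange price = 56.735761
Δ1 = 0.621208
Δ2 = -0.366201

σ_eff = √(σ₁² + σ₂² − 2ρσ₁σ₂) = √(0.4535² + 0.1391² − 2·-0.6779·0.4535·0.1391) = 0.557259
d₁ = (ln(S₁/S₂) + (q₂ − q₁ + σ_eff²/2)T) / (σ_eff√T) = (ln(226.02/228.48) + (0.0 − 0.0 + 0.155269)·1.363) / 0.650586 = 0.308654
d₂ = d₁ − σ_eff√T = 0.308654 − 0.650586 = -0.341932
N(d₁) = 0.621208,  N(d₂) = 0.366201
V = S₁·e^{−q₁T}·N(d₁) − S₂·e^{−q₂T}·N(d₂) = 140.405350 − 83.669589 = 56.735761
Key observation: no risk-free rate is needed — with the second asset as numeraire the exchange option is a call on the ratio S₁/S₂, and r cancels out of the value.
Δ₁ = e^{−q₁T}·N(d₁) = 0.621208;  Δ₂ = −e^{−q₂T}·N(d₂) = -0.366201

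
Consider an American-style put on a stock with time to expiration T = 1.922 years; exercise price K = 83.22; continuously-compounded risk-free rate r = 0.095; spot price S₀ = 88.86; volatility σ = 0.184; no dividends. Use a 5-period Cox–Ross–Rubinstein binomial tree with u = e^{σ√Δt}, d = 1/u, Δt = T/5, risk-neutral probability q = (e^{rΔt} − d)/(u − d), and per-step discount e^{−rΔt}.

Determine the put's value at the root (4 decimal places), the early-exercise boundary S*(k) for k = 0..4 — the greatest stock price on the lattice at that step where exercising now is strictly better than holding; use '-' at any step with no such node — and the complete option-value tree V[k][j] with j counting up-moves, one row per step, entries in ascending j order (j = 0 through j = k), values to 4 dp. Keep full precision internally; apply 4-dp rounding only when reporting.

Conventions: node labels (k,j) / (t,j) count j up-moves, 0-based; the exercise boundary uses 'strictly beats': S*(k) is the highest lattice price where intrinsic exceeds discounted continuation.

price = 2.5468
boundary = - - 70.7323 63.1064 70.7323
tree:
2.5468
5.7209 0.8651
12.4877 2.1530 0.1729
20.1136 5.2543 0.4902 0.0000
26.9173 12.4877 1.3898 0.0000 0.0000
32.9875 20.1136 3.9403 0.0000 0.0000 0.0000

Δt=0.38440, u=1.12084, d=0.89219, q=0.63417, disc=e^(-rΔt)=0.96414
k=5 terminal: V=max(K-S,0) → 32.9875 20.1136 3.9403 0.0000 0.0000 0.0000
k=4: j=0 S=56.3027 intr=26.9173 cont=23.9331 V=26.9173[EX]; j=1 S=70.7323 intr=12.4877 cont=9.5035 V=12.4877[EX]; j=2 S=88.8600 intr=0.0000 cont=1.3898 V=1.3898[hold]; j=3 S=111.6336 intr=0.0000 cont=0.0000 V=0.0000[hold]; j=4 S=140.2438 intr=0.0000 cont=0.0000 V=0.0000[hold]  S*(4)=70.7323
k=3: j=0 S=63.1064 intr=20.1136 cont=17.1294 V=20.1136[EX]; j=1 S=79.2797 intr=3.9403 cont=5.2543 V=5.2543[hold]; j=2 S=99.5980 intr=0.0000 cont=0.4902 V=0.4902[hold]; j=3 S=125.1236 intr=0.0000 cont=0.0000 V=0.0000[hold]  S*(3)=63.1064
k=2: j=0 S=70.7323 intr=12.4877 cont=10.3069 V=12.4877[EX]; j=1 S=88.8600 intr=0.0000 cont=2.1530 V=2.1530[hold]; j=2 S=111.6336 intr=0.0000 cont=0.1729 V=0.1729[hold]  S*(2)=70.7323
k=1: j=0 S=79.2797 intr=3.9403 cont=5.7209 V=5.7209[hold]; j=1 S=99.5980 intr=0.0000 cont=0.8651 V=0.8651[hold]  S*(1)=-
k=0: j=0 S=88.8600 intr=0.0000 cont=2.5468 V=2.5468[hold]  S*(0)=-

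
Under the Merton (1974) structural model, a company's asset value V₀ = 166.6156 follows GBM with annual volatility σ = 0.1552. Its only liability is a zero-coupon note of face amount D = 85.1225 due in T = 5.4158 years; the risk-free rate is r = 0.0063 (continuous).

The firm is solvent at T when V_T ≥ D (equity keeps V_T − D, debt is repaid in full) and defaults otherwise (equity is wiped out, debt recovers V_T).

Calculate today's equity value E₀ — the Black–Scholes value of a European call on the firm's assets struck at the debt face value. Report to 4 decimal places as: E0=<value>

E0=84.7492

With assets at 166.6156 and a single debt payment of 85.1225 at 5.4158 years:
d₁ = [ln(V₀/D) + (r + σ²/2)T] / (σ√T)
   = [ln(166.6156/85.1225) + (0.0063 + 0.5·0.1552²)·5.4158] / (0.1552·√5.4158)
   = [0.671598 + 0.099345] / 0.361179 = 2.134515
d₂ = d₁ − σ√T = 2.134515 − 0.361179 = 1.773335
N(d₁) = 0.983600,  N(d₂) = 0.961913,  e^(−rT) = 0.966456
E₀ = V₀·N(d₁) − D·e^(−rT)·N(d₂)
   = 166.6156·0.983600 − 85.1225·0.966456·0.961913 = 84.749175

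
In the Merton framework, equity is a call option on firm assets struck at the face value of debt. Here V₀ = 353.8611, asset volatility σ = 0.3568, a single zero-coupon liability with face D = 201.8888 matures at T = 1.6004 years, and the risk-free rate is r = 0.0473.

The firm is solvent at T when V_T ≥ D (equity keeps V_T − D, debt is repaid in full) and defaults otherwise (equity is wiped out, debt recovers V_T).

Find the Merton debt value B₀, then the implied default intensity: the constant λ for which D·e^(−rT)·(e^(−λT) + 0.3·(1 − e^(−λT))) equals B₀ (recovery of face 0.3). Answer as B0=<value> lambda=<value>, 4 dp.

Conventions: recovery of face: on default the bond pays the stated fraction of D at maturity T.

B0=183.0870 lambda=0.0198

Work the structural quantities from V₀ = 353.8611 against face 201.8888:
d₁ = [ln(V₀/D) + (r + σ²/2)T] / (σ√T)
   = [ln(353.8611/201.8888) + (0.0473 + 0.5·0.3568²)·1.6004] / (0.3568·√1.6004)
   = [0.561187 + 0.177569] / 0.451377 = 1.636675
d₂ = d₁ − σ√T = 1.636675 − 0.451377 = 1.185298
N(d₁) = 0.949151,  N(d₂) = 0.882050,  e^(−rT) = 0.927095
E₀ = V₀·N(d₁) − D·e^(−rT)·N(d₂)
   = 353.8611·0.949151 − 201.8888·0.927095·0.882050 = 170.774065
B₀ = V₀ − E₀ = 353.8611 − 170.774065 = 183.087035
e^(−λT) = (B₀·e^(rT)/D − 0.3)/(1 − 0.3) = (183.0870·1.078638/201.8888 − 0.3)/0.7 = 0.96883541
λ = −ln(0.96883541)/1.6004 = 0.019783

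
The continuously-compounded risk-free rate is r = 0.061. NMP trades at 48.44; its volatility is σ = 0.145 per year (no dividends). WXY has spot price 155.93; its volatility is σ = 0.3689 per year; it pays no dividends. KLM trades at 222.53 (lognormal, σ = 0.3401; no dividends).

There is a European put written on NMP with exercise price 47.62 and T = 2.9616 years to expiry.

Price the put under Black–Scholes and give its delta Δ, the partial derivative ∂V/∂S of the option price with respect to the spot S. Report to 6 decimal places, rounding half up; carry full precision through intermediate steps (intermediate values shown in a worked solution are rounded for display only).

σ√T = 0.145·√2.9616 = 0.249535
d₁ = (ln(S/K) + (r+σ²/2)T) / (σ√T) = (ln(48.44/47.62) + (0.061+0.145²/2)·2.9616) / 0.249535 = (0.017073 + 0.211791) / 0.249535 = 0.917164
d₂ = d₁ − σ√T = 0.917164 − 0.249535 = 0.667630
e^{−rT} = 0.834721
N(−d₁) = 0.179528,  N(−d₂) = 0.252185
Put price V = K·e^{−rT}·N(−d₂) − S·N(−d₁) = 10.024208 − 8.696347 = 1.327861
Δ = −N(−d₁) = -0.179528

price = 1.327861
Δ = -0.179528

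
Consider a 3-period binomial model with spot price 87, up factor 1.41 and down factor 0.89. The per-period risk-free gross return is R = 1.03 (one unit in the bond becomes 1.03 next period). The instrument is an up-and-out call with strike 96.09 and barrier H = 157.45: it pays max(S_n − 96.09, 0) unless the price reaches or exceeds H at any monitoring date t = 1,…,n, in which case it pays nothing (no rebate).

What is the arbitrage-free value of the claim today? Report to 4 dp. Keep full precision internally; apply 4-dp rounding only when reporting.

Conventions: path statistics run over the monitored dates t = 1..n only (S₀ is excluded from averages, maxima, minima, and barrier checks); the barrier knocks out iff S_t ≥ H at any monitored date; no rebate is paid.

price = 6.0335

No-arbitrage gives p* = (R−d)/(u−d) = 0.2692: enumerate every path, weight its payoff by its p*-probability, and discount by R^3.
Enumerate all 2^3 = 8 price paths (U = up ×1.41, D = down ×0.89); each path with k up-moves has probability p*^k·(1−p*)^(3−k).
DDD: M=77.4300, payoff=0.0000, prob=0.390248
UDD: M=122.6700, payoff=1.0769, prob=0.143776
DUD: M=109.1763, payoff=1.0769, prob=0.143776
UUD: M=172.9647, payoff=0.0000, prob=0.052970
DDU: M=97.1669, payoff=1.0769, prob=0.143776
UDU: M=153.9386, payoff=57.8486, prob=0.052970
DUU: M=153.9386, payoff=57.8486, prob=0.052970
UUU: M=243.8802, payoff=0.0000, prob=0.019515
Price = Σ prob·payoff / R^3 = 6.592973 / 1.092727 = 6.0335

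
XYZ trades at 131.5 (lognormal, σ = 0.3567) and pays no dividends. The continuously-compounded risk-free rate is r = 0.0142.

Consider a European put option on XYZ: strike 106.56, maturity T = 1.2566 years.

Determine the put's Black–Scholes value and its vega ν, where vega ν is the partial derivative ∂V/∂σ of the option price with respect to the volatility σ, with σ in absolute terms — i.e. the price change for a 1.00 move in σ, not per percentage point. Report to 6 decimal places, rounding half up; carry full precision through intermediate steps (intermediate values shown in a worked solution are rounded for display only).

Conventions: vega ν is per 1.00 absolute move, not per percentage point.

σ√T = 0.3567·√1.2566 = 0.399854
d₁ = (ln(S/K) + (r+σ²/2)T) / (σ√T) = (ln(131.5/106.56) + (0.0142+0.3567²/2)·1.2566) / 0.399854 = (0.210299 + 0.097785) / 0.399854 = 0.770491
d₂ = d₁ − σ√T = 0.770491 − 0.399854 = 0.370637
e^{−rT} = 0.982315
N(−d₁) = 0.220504,  N(−d₂) = 0.355454
Put price V = K·e^{−rT}·N(−d₂) − S·N(−d₁) = 37.207305 − 28.996321 = 8.210984
φ(d₁) = (1/√(2π))·e^{−d₁²/2} = 0.296483
ν = S·φ(d₁)·√T = 43.704233

price = 8.210984
ν = 43.704233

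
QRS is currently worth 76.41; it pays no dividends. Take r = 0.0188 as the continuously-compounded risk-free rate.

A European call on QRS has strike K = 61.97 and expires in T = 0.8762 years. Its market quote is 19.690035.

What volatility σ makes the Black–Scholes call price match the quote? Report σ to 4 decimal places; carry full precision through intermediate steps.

At σ = 0.3996 the Black–Scholes value reproduces the quote:
σ√T = 0.3996·√0.8762 = 0.374048
d₁ = (ln(S/K) + (r+σ²/2)T) / (σ√T) = (ln(76.41/61.97) + (0.0188+0.3996²/2)·0.8762) / 0.374048 = (0.209463 + 0.086428) / 0.374048 = 0.791053
d₂ = d₁ − σ√T = 0.791053 − 0.374048 = 0.417005
e^{−rT} = 0.983662
N(d₁) = 0.785543,  N(d₂) = 0.661663
V = S·N(d₁) − K·e^{−rT}·N(d₂) = 60.023375 − 40.333341 = 19.690035 (matching the quote); vega is positive throughout, so no other σ reproduces this price

sigma = 0.3996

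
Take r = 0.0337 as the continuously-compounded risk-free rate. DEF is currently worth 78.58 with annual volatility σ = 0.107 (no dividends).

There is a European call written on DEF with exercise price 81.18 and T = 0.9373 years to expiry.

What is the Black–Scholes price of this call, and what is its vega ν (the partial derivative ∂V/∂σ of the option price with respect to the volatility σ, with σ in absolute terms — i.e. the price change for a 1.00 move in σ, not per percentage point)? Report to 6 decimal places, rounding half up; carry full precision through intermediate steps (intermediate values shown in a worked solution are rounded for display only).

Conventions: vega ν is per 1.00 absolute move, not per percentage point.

σ√T = 0.107·√0.9373 = 0.103591
d₁ = (ln(S/K) + (r+σ²/2)T) / (σ√T) = (ln(78.58/81.18) + (0.0337+0.107²/2)·0.9373) / 0.103591 = (-0.032552 + 0.036953) / 0.103591 = 0.042483
d₂ = d₁ − σ√T = 0.042483 − 0.103591 = -0.061108
e^{−rT} = 0.968907
N(d₁) = 0.516943,  N(d₂) = 0.475637
Call price V = S·N(d₁) − K·e^{−rT}·N(d₂) = 40.621400 − 37.411595 = 3.209805
φ(d₁) = (1/√(2π))·e^{−d₁²/2} = 0.398582
ν = S·φ(d₁)·√T = 30.322813

price = 3.209805
ν = 30.322813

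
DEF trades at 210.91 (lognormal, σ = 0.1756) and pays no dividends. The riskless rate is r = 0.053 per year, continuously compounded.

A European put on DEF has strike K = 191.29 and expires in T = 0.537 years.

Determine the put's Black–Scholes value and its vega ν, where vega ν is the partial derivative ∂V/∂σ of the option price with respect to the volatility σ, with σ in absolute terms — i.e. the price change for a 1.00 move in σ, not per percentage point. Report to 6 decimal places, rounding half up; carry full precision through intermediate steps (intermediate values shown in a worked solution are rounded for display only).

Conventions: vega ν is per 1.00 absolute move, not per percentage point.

σ√T = 0.1756·√0.537 = 0.128680
d₁ = (ln(S/K) + (r+σ²/2)T) / (σ√T) = (ln(210.91/191.29) + (0.053+0.1756²/2)·0.537) / 0.128680 = (0.097641 + 0.036740) / 0.128680 = 1.044304
d₂ = d₁ − σ√T = 1.044304 − 0.128680 = 0.915624
e^{−rT} = 0.971940
N(−d₁) = 0.148172,  N(−d₂) = 0.179932
Put price V = K·e^{−rT}·N(−d₂) − S·N(−d₁) = 33.453430 − 31.251048 = 2.202381
φ(d₁) = (1/√(2π))·e^{−d₁²/2} = 0.231257
ν = S·φ(d₁)·√T = 35.742098

price = 2.202381
ν = 35.742098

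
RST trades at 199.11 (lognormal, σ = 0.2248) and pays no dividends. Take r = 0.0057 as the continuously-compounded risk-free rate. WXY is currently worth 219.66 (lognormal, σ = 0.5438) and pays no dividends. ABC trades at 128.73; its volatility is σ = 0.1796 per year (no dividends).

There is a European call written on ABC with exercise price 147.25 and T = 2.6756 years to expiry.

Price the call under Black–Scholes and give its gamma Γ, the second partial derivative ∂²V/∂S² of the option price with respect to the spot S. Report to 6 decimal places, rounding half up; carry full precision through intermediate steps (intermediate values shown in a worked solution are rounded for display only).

price = 9.124672
Γ = 0.010202

σ√T = 0.1796·√2.6756 = 0.293776
d₁ = (ln(S/K) + (r+σ²/2)T) / (σ√T) = (ln(128.73/147.25) + (0.0057+0.1796²/2)·2.6756) / 0.293776 = (-0.134415 + 0.058403) / 0.293776 = -0.258739
d₂ = d₁ − σ√T = -0.258739 − 0.293776 = -0.552515
e^{−rT} = 0.984865
N(d₁) = 0.397918,  N(d₂) = 0.290298
Call price V = S·N(d₁) − K·e^{−rT}·N(d₂) = 51.224023 − 42.099351 = 9.124672
φ(d₁) = (1/√(2π))·e^{−d₁²/2} = 0.385810
Γ = φ(d₁) / (S·σ·√T) = 0.010202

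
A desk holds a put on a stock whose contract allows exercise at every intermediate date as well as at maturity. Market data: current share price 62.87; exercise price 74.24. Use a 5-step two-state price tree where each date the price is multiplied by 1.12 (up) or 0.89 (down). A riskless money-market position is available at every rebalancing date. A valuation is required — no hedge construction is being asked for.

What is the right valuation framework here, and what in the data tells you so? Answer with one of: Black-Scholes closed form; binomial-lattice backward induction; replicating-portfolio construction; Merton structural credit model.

Key observation: early exercise of the strike-74.24 put must be checked at each of the 5 dates (spot 62.87), which forces a node-by-node comparison of intrinsic and continuation value backward from expiry.

framework: binomial-lattice backward induction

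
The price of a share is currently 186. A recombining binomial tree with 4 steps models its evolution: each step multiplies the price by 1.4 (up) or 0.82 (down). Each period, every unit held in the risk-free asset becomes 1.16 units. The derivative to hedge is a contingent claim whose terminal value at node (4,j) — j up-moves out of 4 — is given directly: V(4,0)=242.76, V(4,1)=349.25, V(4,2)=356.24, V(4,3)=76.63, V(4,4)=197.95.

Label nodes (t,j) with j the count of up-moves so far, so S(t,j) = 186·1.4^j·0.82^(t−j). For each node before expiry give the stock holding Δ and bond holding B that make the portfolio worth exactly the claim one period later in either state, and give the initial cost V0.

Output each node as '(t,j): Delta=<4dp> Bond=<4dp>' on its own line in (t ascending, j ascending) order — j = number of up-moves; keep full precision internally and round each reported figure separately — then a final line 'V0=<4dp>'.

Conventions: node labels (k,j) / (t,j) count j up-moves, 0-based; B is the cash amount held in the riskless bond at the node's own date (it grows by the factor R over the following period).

(0,0): Delta=-0.5059 Bond=226.5546
(1,0): Delta=-0.6255 Bond=281.0496
(1,1): Delta=-0.4564 Bond=249.9235
(2,0): Delta=0.5724 Bond=176.1991
(2,1): Delta=-1.1208 Bond=431.7718
(2,2): Delta=-0.1818 Bond=189.7745
(3,0): Delta=1.7903 Bond=79.4872
(3,1): Delta=0.0688 Bond=292.5583
(3,2): Delta=-1.6127 Bond=647.8885
(3,3): Delta=0.4098 Bond=-81.8029
V0=132.4566

No-arbitrage ⇒ martingale measure with p* = (R−d)/(u−d) = 0.5862.
At maturity the claim pays: V(4,0)=242.7600, V(4,1)=349.2500, V(4,2)=356.2400, V(4,3)=76.6300, V(4,4)=197.9500
(3,0): S=102.5544. Δ = (V_up−V_dn)/(S_up−S_dn) = (349.2500−242.7600)/(143.5762−84.0946) = 1.7903. V = [p*·349.2500 + (1−p*)·242.7600]/1.16 = 263.0907. B = V − Δ·S = 79.4872.
(3,1): S=175.0930. Δ = (V_up−V_dn)/(S_up−S_dn) = (356.2400−349.2500)/(245.1301−143.5762) = 0.0688. V = [p*·356.2400 + (1−p*)·349.2500]/1.16 = 304.6100. B = V − Δ·S = 292.5583.
(3,2): S=298.9392. Δ = (V_up−V_dn)/(S_up−S_dn) = (76.6300−356.2400)/(418.5149−245.1301) = -1.6127. V = [p*·76.6300 + (1−p*)·356.2400]/1.16 = 165.8023. B = V − Δ·S = 647.8885.
(3,3): S=510.3840. Δ = (V_up−V_dn)/(S_up−S_dn) = (197.9500−76.6300)/(714.5376−418.5149) = 0.4098. V = [p*·197.9500 + (1−p*)·76.6300]/1.16 = 127.3695. B = V − Δ·S = -81.8029.
(2,0): S=125.0664. Δ = (V_up−V_dn)/(S_up−S_dn) = (304.6100−263.0907)/(175.0930−102.5544) = 0.5724. V = [p*·304.6100 + (1−p*)·263.0907]/1.16 = 247.7841. B = V − Δ·S = 176.1991.
(2,1): S=213.5280. Δ = (V_up−V_dn)/(S_up−S_dn) = (165.8023−304.6100)/(298.9392−175.0930) = -1.1208. V = [p*·165.8023 + (1−p*)·304.6100]/1.16 = 192.4483. B = V − Δ·S = 431.7718.
(2,2): S=364.5600. Δ = (V_up−V_dn)/(S_up−S_dn) = (127.3695−165.8023)/(510.3840−298.9392) = -0.1818. V = [p*·127.3695 + (1−p*)·165.8023]/1.16 = 123.5110. B = V − Δ·S = 189.7745.
(1,0): S=152.5200. Δ = (V_up−V_dn)/(S_up−S_dn) = (192.4483−247.7841)/(213.5280−125.0664) = -0.6255. V = [p*·192.4483 + (1−p*)·247.7841]/1.16 = 185.6430. B = V − Δ·S = 281.0496.
(1,1): S=260.4000. Δ = (V_up−V_dn)/(S_up−S_dn) = (123.5110−192.4483)/(364.5600−213.5280) = -0.4564. V = [p*·123.5110 + (1−p*)·192.4483]/1.16 = 131.0662. B = V − Δ·S = 249.9235.
(0,0): S=186.0000. Δ = (V_up−V_dn)/(S_up−S_dn) = (131.0662−185.6430)/(260.4000−152.5200) = -0.5059. V = [p*·131.0662 + (1−p*)·185.6430]/1.16 = 132.4566. B = V − Δ·S = 226.5546.
Verification: the root portfolio costs Δ(0,0)·S0 + B(0,0) = 132.4566, matching V0.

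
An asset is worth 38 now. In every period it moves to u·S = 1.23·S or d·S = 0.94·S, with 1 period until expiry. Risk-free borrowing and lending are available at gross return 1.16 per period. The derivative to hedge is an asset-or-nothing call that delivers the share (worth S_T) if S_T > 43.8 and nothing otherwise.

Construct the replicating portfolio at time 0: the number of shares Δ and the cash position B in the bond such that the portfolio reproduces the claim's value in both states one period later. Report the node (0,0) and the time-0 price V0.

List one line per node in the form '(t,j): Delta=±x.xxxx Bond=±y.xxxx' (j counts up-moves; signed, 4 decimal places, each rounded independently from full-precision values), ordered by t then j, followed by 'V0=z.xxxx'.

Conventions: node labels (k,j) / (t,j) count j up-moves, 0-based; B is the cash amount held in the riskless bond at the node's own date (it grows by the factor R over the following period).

No-arbitrage ⇒ martingale measure with p* = (R−d)/(u−d) = 0.7586.
At maturity the claim pays: V(1,0)=0.0000, V(1,1)=46.7400
  t=0,j=0: stock 38.0000 → up 46.7400 (V=46.7400), down 35.7200 (V=0.0000). Price 30.5672; hedge Δ=4.2414, bond B=-130.6052.
Check: Δ(0,0)·S0 + B(0,0) = 30.5672 = V0.

(0,0): Delta=4.2414 Bond=-130.6052
V0=30.5672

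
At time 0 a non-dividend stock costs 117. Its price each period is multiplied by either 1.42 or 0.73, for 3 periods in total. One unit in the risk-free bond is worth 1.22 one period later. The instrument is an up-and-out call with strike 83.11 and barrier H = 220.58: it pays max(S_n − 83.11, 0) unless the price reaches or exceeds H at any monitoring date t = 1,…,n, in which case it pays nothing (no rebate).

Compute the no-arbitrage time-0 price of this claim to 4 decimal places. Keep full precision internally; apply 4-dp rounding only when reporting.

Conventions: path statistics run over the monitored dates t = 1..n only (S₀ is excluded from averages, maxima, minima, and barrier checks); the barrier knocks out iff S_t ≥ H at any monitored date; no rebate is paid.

Under the martingale measure an up-move has probability p* = 0.7101; value the claim as the probability-weighted average of per-path payoffs, discounted 3 periods at R = 1.22.
Enumerate all 2^3 = 8 price paths (U = up ×1.42, D = down ×0.73); each path with k up-moves has probability p*^k·(1−p*)^(3−k).
DDD: M=85.4100, payoff=0.0000, prob=0.024352
UDD: M=166.1400, payoff=5.4260, prob=0.059664
DUD: M=121.2822, payoff=5.4260, prob=0.059664
UUD: M=235.9188, payoff=0.0000, prob=0.146176
DDU: M=88.5360, payoff=5.4260, prob=0.059664
UDU: M=172.2207, payoff=89.1107, prob=0.146176
DUU: M=172.2207, payoff=89.1107, prob=0.146176
UUU: M=335.0047, payoff=0.0000, prob=0.358130
Price = Σ prob·payoff / R^3 = 27.022831 / 1.815848 = 14.8817

price = 14.8817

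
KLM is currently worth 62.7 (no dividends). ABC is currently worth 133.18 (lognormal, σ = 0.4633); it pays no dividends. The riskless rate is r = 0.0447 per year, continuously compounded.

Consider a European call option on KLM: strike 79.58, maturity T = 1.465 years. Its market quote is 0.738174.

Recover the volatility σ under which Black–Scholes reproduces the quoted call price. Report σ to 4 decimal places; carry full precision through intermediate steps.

sigma = 0.1300

At σ = 0.1300 the Black–Scholes value reproduces the quote:
σ√T = 0.13·√1.465 = 0.157348
d₁ = (ln(S/K) + (r+σ²/2)T) / (σ√T) = (ln(62.7/79.58) + (0.0447+0.13²/2)·1.465) / 0.157348 = (-0.238401 + 0.077865) / 0.157348 = -1.020262
d₂ = d₁ − σ√T = -1.020262 − 0.157348 = -1.177611
e^{−rT} = 0.936613
N(d₁) = 0.153802,  N(d₂) = 0.119476
V = S·N(d₁) − K·e^{−rT}·N(d₂) = 9.643385 − 8.905212 = 0.738174 (the quoted price), and the Black–Scholes price is strictly increasing in σ, so σ is unique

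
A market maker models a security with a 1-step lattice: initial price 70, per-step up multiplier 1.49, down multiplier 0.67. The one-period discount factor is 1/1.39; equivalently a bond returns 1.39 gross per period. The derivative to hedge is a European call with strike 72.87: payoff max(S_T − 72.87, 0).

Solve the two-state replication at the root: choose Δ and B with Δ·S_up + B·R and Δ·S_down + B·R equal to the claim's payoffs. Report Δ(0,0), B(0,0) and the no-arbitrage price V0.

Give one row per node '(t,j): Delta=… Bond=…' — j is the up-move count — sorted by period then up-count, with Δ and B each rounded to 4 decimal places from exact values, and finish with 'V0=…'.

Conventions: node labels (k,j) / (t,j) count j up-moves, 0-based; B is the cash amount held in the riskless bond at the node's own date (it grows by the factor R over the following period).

(0,0): Delta=0.5476 Bond=-18.4753
V0=19.8540

The replicating-portfolio and risk-neutral prices coincide; use p* = (1.39−0.67)/(1.49−0.67) = 0.8780 for the latter.
Terminal payoffs: V(1,0)=0.0000, V(1,1)=31.4300
(0,0): S=70.0000. Δ = (V_up−V_dn)/(S_up−S_dn) = (31.4300−0.0000)/(104.3000−46.9000) = 0.5476. V = [p*·31.4300 + (1−p*)·0.0000]/1.39 = 19.8540. B = V − Δ·S = -18.4753.
Check: Δ(0,0)·S0 + B(0,0) = 19.8540 = V0.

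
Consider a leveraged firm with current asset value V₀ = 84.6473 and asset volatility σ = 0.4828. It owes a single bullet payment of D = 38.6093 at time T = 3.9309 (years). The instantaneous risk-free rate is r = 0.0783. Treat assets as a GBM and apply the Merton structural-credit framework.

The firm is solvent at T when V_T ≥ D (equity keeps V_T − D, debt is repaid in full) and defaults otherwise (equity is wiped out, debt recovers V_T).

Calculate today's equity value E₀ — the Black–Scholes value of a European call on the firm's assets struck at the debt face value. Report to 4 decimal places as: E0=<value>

With assets at 84.6473 and a single debt payment of 38.6093 at 3.9309 years:
d₁ = [ln(V₀/D) + (r + σ²/2)T] / (σ√T)
   = [ln(84.6473/38.6093) + (0.0783 + 0.5·0.4828²)·3.9309] / (0.4828·√3.9309)
   = [0.785000 + 0.765928] / 0.957223 = 1.620236
d₂ = d₁ − σ√T = 1.620236 − 0.957223 = 0.663013
N(d₁) = 0.947409,  N(d₂) = 0.746339,  e^(−rT) = 0.735070
E₀ = V₀·N(d₁) − D·e^(−rT)·N(d₂)
   = 84.6473·0.947409 − 38.6093·0.735070·0.746339 = 59.014133

E0=59.0141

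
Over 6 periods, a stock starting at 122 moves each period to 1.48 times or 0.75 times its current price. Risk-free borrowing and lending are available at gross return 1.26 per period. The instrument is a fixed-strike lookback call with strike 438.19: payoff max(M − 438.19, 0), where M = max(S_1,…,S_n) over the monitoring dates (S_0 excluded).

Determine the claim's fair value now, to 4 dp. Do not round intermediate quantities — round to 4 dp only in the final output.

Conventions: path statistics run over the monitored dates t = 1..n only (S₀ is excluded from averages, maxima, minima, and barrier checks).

price = 43.9598

Set p* = 0.6986 (from d < R < u); the path-dependent value is the discounted p*-expectation over all price paths.
Enumerate all 2^6 = 64 price paths (U = up ×1.48, D = down ×0.75); each path with k up-moves has probability p*^k·(1−p*)^(6−k).
DDDDDD: M=91.5000, payoff=0.0000, prob=0.000749
UDDDDD: M=180.5600, payoff=0.0000, prob=0.001737
DUDDDD: M=135.4200, payoff=0.0000, prob=0.001737
UUDDDD: M=267.2288, payoff=0.0000, prob=0.004026
DDUDDD: M=101.5650, payoff=0.0000, prob=0.001737
UDUDDD: M=200.4216, payoff=0.0000, prob=0.004026
DUUDDD: M=200.4216, payoff=0.0000, prob=0.004026
UUUDDD: M=395.4986, payoff=0.0000, prob=0.009333
DDDUDD: M=91.5000, payoff=0.0000, prob=0.001737
UDDUDD: M=180.5600, payoff=0.0000, prob=0.004026
DUDUDD: M=150.3162, payoff=0.0000, prob=0.004026
UUDUDD: M=296.6240, payoff=0.0000, prob=0.009333
DDUUDD: M=150.3162, payoff=0.0000, prob=0.004026
UDUUDD: M=296.6240, payoff=0.0000, prob=0.009333
DUUUDD: M=296.6240, payoff=0.0000, prob=0.009333
UUUUDD: M=585.3380, payoff=147.1480, prob=0.021637
DDDDUD: M=91.5000, payoff=0.0000, prob=0.001737
UDDDUD: M=180.5600, payoff=0.0000, prob=0.004026
DUDDUD: M=135.4200, payoff=0.0000, prob=0.004026
UUDDUD: M=267.2288, payoff=0.0000, prob=0.009333
DDUDUD: M=112.7371, payoff=0.0000, prob=0.004026
UDUDUD: M=222.4680, payoff=0.0000, prob=0.009333
DUUDUD: M=222.4680, payoff=0.0000, prob=0.009333
UUUDUD: M=439.0035, payoff=0.8135, prob=0.021637
DDDUUD: M=112.7371, payoff=0.0000, prob=0.004026
UDDUUD: M=222.4680, payoff=0.0000, prob=0.009333
DUDUUD: M=222.4680, payoff=0.0000, prob=0.009333
UUDUUD: M=439.0035, payoff=0.8135, prob=0.021637
DDUUUD: M=222.4680, payoff=0.0000, prob=0.009333
UDUUUD: M=439.0035, payoff=0.8135, prob=0.021637
DUUUUD: M=439.0035, payoff=0.8135, prob=0.021637
UUUUUD: M=866.3002, payoff=428.1102, prob=0.050158
DDDDDU: M=91.5000, payoff=0.0000, prob=0.001737
UDDDDU: M=180.5600, payoff=0.0000, prob=0.004026
DUDDDU: M=135.4200, payoff=0.0000, prob=0.004026
UUDDDU: M=267.2288, payoff=0.0000, prob=0.009333
DDUDDU: M=101.5650, payoff=0.0000, prob=0.004026
UDUDDU: M=200.4216, payoff=0.0000, prob=0.009333
DUUDDU: M=200.4216, payoff=0.0000, prob=0.009333
UUUDDU: M=395.4986, payoff=0.0000, prob=0.021637
DDDUDU: M=91.5000, payoff=0.0000, prob=0.004026
UDDUDU: M=180.5600, payoff=0.0000, prob=0.009333
DUDUDU: M=166.8510, payoff=0.0000, prob=0.009333
UUDUDU: M=329.2526, payoff=0.0000, prob=0.021637
DDUUDU: M=166.8510, payoff=0.0000, prob=0.009333
UDUUDU: M=329.2526, payoff=0.0000, prob=0.021637
DUUUDU: M=329.2526, payoff=0.0000, prob=0.021637
UUUUDU: M=649.7251, payoff=211.5351, prob=0.050158
DDDDUU: M=91.5000, payoff=0.0000, prob=0.004026
UDDDUU: M=180.5600, payoff=0.0000, prob=0.009333
DUDDUU: M=166.8510, payoff=0.0000, prob=0.009333
UUDDUU: M=329.2526, payoff=0.0000, prob=0.021637
DDUDUU: M=166.8510, payoff=0.0000, prob=0.009333
UDUDUU: M=329.2526, payoff=0.0000, prob=0.021637
DUUDUU: M=329.2526, payoff=0.0000, prob=0.021637
UUUDUU: M=649.7251, payoff=211.5351, prob=0.050158
DDDUUU: M=166.8510, payoff=0.0000, prob=0.009333
UDDUUU: M=329.2526, payoff=0.0000, prob=0.021637
DUDUUU: M=329.2526, payoff=0.0000, prob=0.021637
UUDUUU: M=649.7251, payoff=211.5351, prob=0.050158
DDUUUU: M=329.2526, payoff=0.0000, prob=0.021637
UDUUUU: M=649.7251, payoff=211.5351, prob=0.050158
DUUUUU: M=649.7251, payoff=211.5351, prob=0.050158
UUUUUU: M=1282.1243, payoff=843.9343, prob=0.116274
Price = Σ prob·payoff / R^6 = 175.905482 / 4.001504 = 43.9598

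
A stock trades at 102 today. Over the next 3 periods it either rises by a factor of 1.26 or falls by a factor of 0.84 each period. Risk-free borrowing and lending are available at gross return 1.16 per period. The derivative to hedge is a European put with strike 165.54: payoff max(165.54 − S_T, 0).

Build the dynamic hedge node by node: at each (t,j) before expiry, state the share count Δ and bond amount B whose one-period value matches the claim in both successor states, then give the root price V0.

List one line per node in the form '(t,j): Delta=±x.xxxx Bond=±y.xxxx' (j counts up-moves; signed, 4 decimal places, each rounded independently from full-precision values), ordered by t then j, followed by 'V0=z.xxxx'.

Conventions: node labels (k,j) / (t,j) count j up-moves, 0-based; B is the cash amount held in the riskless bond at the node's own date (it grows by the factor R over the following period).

(0,0): Delta=-0.6123 Bond=77.4193
(1,0): Delta=-1.0000 Bond=123.0232
(1,1): Delta=-0.5315 Bond=79.4262
(2,0): Delta=-1.0000 Bond=142.7069
(2,1): Delta=-1.0000 Bond=142.7069
(2,2): Delta=-0.4340 Bond=76.3304
V0=14.9631

The replicating-portfolio and risk-neutral prices coincide; use p* = (1.16−0.84)/(1.26−0.84) = 0.7619 for the latter.
Terminal payoffs: V(3,0)=105.0842, V(3,1)=74.8563, V(3,2)=29.5144, V(3,3)=0.0000
  t=2,j=0: stock 71.9712 → up 90.6837 (V=74.8563), down 60.4558 (V=105.0842). Price 70.7357; hedge Δ=-1.0000, bond B=142.7069.
  t=2,j=1: stock 107.9568 → up 136.0256 (V=29.5144), down 90.6837 (V=74.8563). Price 34.7501; hedge Δ=-1.0000, bond B=142.7069.
  t=2,j=2: stock 161.9352 → up 204.0384 (V=0.0000), down 136.0256 (V=29.5144). Price 6.0580; hedge Δ=-0.4340, bond B=76.3304.
  t=1,j=0: stock 85.6800 → up 107.9568 (V=34.7501), down 71.9712 (V=70.7357). Price 37.3432; hedge Δ=-1.0000, bond B=123.0232.
  t=1,j=1: stock 128.5200 → up 161.9352 (V=6.0580), down 107.9568 (V=34.7501). Price 11.1116; hedge Δ=-0.5315, bond B=79.4262.
  t=0,j=0: stock 102.0000 → up 128.5200 (V=11.1116), down 85.6800 (V=37.3432). Price 14.9631; hedge Δ=-0.6123, bond B=77.4193.
Sanity check at the root: Δ(0,0)·S0 + B(0,0) reproduces V0 = 14.9631.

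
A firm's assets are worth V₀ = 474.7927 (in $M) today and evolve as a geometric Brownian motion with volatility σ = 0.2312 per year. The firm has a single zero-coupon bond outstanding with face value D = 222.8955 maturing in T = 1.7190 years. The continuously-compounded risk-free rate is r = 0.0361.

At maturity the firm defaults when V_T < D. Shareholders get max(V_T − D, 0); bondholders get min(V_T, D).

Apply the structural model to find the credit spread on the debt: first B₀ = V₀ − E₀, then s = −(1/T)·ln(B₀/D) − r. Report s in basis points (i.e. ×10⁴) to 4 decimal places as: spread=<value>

spread=2.7942

Equity is a call on the firm's assets struck at D = 222.8955:
d₁ = [ln(V₀/D) + (r + σ²/2)T] / (σ√T)
   = [ln(474.7927/222.8955) + (0.0361 + 0.5·0.2312²)·1.7190] / (0.2312·√1.7190)
   = [0.756175 + 0.107999] / 0.303128 = 2.850858
d₂ = d₁ − σ√T = 2.850858 − 0.303128 = 2.547730
N(d₁) = 0.997820,  N(d₂) = 0.994579,  e^(−rT) = 0.939830
E₀ = V₀·N(d₁) − D·e^(−rT)·N(d₂)
   = 474.7927·0.997820 − 222.8955·0.939830·0.994579 = 265.409341
B₀ = V₀ − E₀ = 474.7927 − 265.409341 = 209.383359
spread = −(1/T)·ln(B₀/D) − r = −(1/1.7190)·ln(209.383359/222.8955) − 0.0361 = 0.00027942
in basis points: 0.00027942 × 10⁴ = 2.7942 bp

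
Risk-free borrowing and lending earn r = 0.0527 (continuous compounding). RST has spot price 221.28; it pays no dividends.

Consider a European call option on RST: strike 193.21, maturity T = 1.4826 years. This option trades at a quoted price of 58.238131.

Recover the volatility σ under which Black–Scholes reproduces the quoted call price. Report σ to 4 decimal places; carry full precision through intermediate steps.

At σ = 0.3394 the Black–Scholes value reproduces the quote:
σ√T = 0.3394·√1.4826 = 0.413260
d₁ = (ln(S/K) + (r+σ²/2)T) / (σ√T) = (ln(221.28/193.21) + (0.0527+0.3394²/2)·1.4826) / 0.413260 = (0.135651 + 0.163525) / 0.413260 = 0.723941
d₂ = d₁ − σ√T = 0.723941 − 0.413260 = 0.310681
e^{−rT} = 0.924841
N(d₁) = 0.765449,  N(d₂) = 0.621978
V = S·N(d₁) − K·e^{−rT}·N(d₂) = 169.378580 − 111.140449 = 58.238131 (the observed quote) — the price is monotone increasing in volatility, hence this σ is the only solution

sigma = 0.3394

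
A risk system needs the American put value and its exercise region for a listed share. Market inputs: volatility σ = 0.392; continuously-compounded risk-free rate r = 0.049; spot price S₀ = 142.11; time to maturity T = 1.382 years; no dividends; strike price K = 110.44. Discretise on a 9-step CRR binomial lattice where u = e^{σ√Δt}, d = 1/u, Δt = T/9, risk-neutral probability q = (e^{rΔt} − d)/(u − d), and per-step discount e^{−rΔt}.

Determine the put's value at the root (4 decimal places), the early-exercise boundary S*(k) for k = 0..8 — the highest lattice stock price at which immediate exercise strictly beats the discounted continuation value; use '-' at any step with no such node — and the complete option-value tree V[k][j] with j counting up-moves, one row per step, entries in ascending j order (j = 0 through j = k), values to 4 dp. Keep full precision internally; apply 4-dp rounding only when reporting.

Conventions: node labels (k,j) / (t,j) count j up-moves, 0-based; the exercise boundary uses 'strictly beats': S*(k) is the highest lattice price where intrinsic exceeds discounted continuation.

Δt=0.15356, u=1.16604, d=0.85761, q=0.48616, disc=e^(-rΔt)=0.99250
k=9 terminal: V=max(K-S,0) → 74.7770 61.9512 44.5127 20.8026 0.0000 0.0000 0.0000 0.0000 0.0000 0.0000
k=8: j=0 S=41.5843 intr=68.8557 cont=68.0278 V=68.8557[EX]; j=1 S=56.5397 intr=53.9003 cont=53.0725 V=53.9003[EX]; j=2 S=76.8736 intr=33.5664 cont=32.7386 V=33.5664[EX]; j=3 S=104.5204 intr=5.9196 cont=10.6091 V=10.6091[hold]; j=4 S=142.1100 intr=0.0000 cont=0.0000 V=0.0000[hold]; j=5 S=193.2184 intr=0.0000 cont=0.0000 V=0.0000[hold]; j=6 S=262.7073 intr=0.0000 cont=0.0000 V=0.0000[hold]; j=7 S=357.1872 intr=0.0000 cont=0.0000 V=0.0000[hold]; j=8 S=485.6458 intr=0.0000 cont=0.0000 V=0.0000[hold]  S*(8)=76.8736
k=7: j=0 S=48.4888 intr=61.9512 cont=61.1233 V=61.9512[EX]; j=1 S=65.9273 intr=44.5127 cont=43.6848 V=44.5127[EX]; j=2 S=89.6374 intr=20.8026 cont=22.2375 V=22.2375[hold]; j=3 S=121.8745 intr=0.0000 cont=5.4105 V=5.4105[hold]; j=4 S=165.7053 intr=0.0000 cont=0.0000 V=0.0000[hold]; j=5 S=225.2995 intr=0.0000 cont=0.0000 V=0.0000[hold]; j=6 S=306.3261 intr=0.0000 cont=0.0000 V=0.0000[hold]; j=7 S=416.4931 intr=0.0000 cont=0.0000 V=0.0000[hold]  S*(7)=65.9273
k=6: j=0 S=56.5397 intr=53.9003 cont=53.0725 V=53.9003[EX]; j=1 S=76.8736 intr=33.5664 cont=33.4309 V=33.5664[EX]; j=2 S=104.5204 intr=5.9196 cont=13.9515 V=13.9515[hold]; j=3 S=142.1100 intr=0.0000 cont=2.7593 V=2.7593[hold]; j=4 S=193.2184 intr=0.0000 cont=0.0000 V=0.0000[hold]; j=5 S=262.7073 intr=0.0000 cont=0.0000 V=0.0000[hold]; j=6 S=357.1872 intr=0.0000 cont=0.0000 V=0.0000[hold]  S*(6)=76.8736
k=5: j=0 S=65.9273 intr=44.5127 cont=43.6848 V=44.5127[EX]; j=1 S=89.6374 intr=20.8026 cont=23.8503 V=23.8503[hold]; j=2 S=121.8745 intr=0.0000 cont=8.4465 V=8.4465[hold]; j=3 S=165.7053 intr=0.0000 cont=1.4072 V=1.4072[hold]; j=4 S=225.2995 intr=0.0000 cont=0.0000 V=0.0000[hold]; j=5 S=306.3261 intr=0.0000 cont=0.0000 V=0.0000[hold]  S*(5)=65.9273
k=4: j=0 S=76.8736 intr=33.5664 cont=34.2091 V=34.2091[hold]; j=1 S=104.5204 intr=5.9196 cont=16.2390 V=16.2390[hold]; j=2 S=142.1100 intr=0.0000 cont=4.9866 V=4.9866[hold]; j=3 S=193.2184 intr=0.0000 cont=0.7177 V=0.7177[hold]; j=4 S=262.7073 intr=0.0000 cont=0.0000 V=0.0000[hold]  S*(4)=-
k=3: j=0 S=89.6374 intr=20.8026 cont=25.2818 V=25.2818[hold]; j=1 S=121.8745 intr=0.0000 cont=10.6878 V=10.6878[hold]; j=2 S=165.7053 intr=0.0000 cont=2.8894 V=2.8894[hold]; j=3 S=225.2995 intr=0.0000 cont=0.3660 V=0.3660[hold]  S*(3)=-
k=2: j=0 S=104.5204 intr=5.9196 cont=18.0504 V=18.0504[hold]; j=1 S=142.1100 intr=0.0000 cont=6.8448 V=6.8448[hold]; j=2 S=193.2184 intr=0.0000 cont=1.6502 V=1.6502[hold]  S*(2)=-
k=1: j=0 S=121.8745 intr=0.0000 cont=12.5083 V=12.5083[hold]; j=1 S=165.7053 intr=0.0000 cont=4.2870 V=4.2870[hold]  S*(1)=-
k=0: j=0 S=142.1100 intr=0.0000 cont=8.4476 V=8.4476[hold]  S*(0)=-

price = 8.4476
boundary = - - - - - 65.9273 76.8736 65.9273 76.8736
tree:
8.4476
12.5083 4.2870
18.0504 6.8448 1.6502
25.2818 10.6878 2.8894 0.3660
34.2091 16.2390 4.9866 0.7177 0.0000
44.5127 23.8503 8.4465 1.4072 0.0000 0.0000
53.9003 33.5664 13.9515 2.7593 0.0000 0.0000 0.0000
61.9512 44.5127 22.2375 5.4105 0.0000 0.0000 0.0000 0.0000
68.8557 53.9003 33.5664 10.6091 0.0000 0.0000 0.0000 0.0000 0.0000
74.7770 61.9512 44.5127 20.8026 0.0000 0.0000 0.0000 0.0000 0.0000 0.0000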